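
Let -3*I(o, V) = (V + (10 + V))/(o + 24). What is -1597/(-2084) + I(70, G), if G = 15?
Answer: 183497/293844 ≈ 0.62447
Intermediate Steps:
I(o, V) = -(10 + 2*V)/(3*(24 + o)) (I(o, V) = -(V + (10 + V))/(3*(o + 24)) = -(10 + 2*V)/(3*(24 + o)))
-1597/(-2084) + I(70, G) = -1597/(-2084) + 2*(-5 - 1*15)/(3*(24 + 70)) = -1597*(-1/2084) + (⅔)*(-5 - 15)/94 = 1597/2084 + (⅔)*(1/94)*(-20) = 1597/2084 - 20/141 = 183497/293844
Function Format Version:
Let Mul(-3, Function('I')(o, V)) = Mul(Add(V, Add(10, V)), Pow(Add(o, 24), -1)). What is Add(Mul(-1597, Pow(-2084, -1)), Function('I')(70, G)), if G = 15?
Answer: Rational(183497, 293844) ≈ 0.62447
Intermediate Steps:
Function('I')(o, V) = Mul(Rational(-1, 3), Pow(Add(24, o), -1), Add(10, Mul(2, V))) (Function('I')(o, V) = Mul(Rational(-1, 3), Mul(Add(V, Add(10, V)), Pow(Add(o, 24), -1))) = Mul(Rational(-1, 3), Mul(Add(10, Mul(2, V)), Pow(Add(24, o), -1))) = Mul(Rational(-1, 3), Mul(Pow(Add(24, o), -1), Add(10, Mul(2, V)))) = Mul(Rational(-1, 3), Pow(Add(24, o), -1), Add(10, Mul(2, V))))
Add(Mul(-1597, Pow(-2084, -1)), Function('I')(70, G)) = Add(Mul(-1597, Pow(-2084, -1)), Mul(Rational(2, 3), Pow(Add(24, 70), -1), Add(-5, Mul(-1, 15)))) = Add(Mul(-1597, Rational(-1, 2084)), Mul(Rational(2, 3), Pow(94, -1), Add(-5, -15))) = Add(Rational(1597, 2084), Mul(Rational(2, 3), Rational(1, 94), -20)) = Add(Rational(1597, 2084), Rational(-20, 141)) = Rational(183497, 293844)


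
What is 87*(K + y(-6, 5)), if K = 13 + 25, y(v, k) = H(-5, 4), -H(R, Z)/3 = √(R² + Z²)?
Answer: 3306 - 261*√41 ≈ 1634.8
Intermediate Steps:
H(R, Z) = -3*√(R² + Z²)
y(v, k) = -3*√41 (y(v, k) = -3*√((-5)² + 4²) = -3*√(25 + 16) = -3*√41)
K = 38
87*(K + y(-6, 5)) = 87*(38 - 3*√41) = 3306 - 261*√41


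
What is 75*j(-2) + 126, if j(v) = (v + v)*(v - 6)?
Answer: 2526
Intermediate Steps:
j(v) = 2*v*(-6 + v) (j(v) = (2*v)*(-6 + v) = 2*v*(-6 + v))
75*j(-2) + 126 = 75*(2*(-2)*(-6 - 2)) + 126 = 75*(2*(-2)*(-8)) + 126 = 75*32 + 126 = 2400 + 126 = 2526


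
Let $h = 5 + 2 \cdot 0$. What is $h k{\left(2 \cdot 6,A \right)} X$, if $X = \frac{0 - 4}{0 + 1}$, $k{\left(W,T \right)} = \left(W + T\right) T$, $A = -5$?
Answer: $700$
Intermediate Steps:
$k{\left(W,T \right)} = T \left(T + W\right)$ ($k{\left(W,T \right)} = \left(T + W\right) T = T \left(T + W\right)$)
$X = -4$ ($X = - \frac{4}{1} = \left(-4\right) 1 = -4$)
$h = 5$ ($h = 5 + 0 = 5$)
$h k{\left(2 \cdot 6,A \right)} X = 5 \left(- 5 \left(-5 + 2 \cdot 6\right)\right) \left(-4\right) = 5 \left(- 5 \left(-5 + 12\right)\right) \left(-4\right) = 5 \left(\left(-5\right) 7\right) \left(-4\right) = 5 \left(-35\right) \left(-4\right) = \left(-175\right) \left(-4\right) = 700$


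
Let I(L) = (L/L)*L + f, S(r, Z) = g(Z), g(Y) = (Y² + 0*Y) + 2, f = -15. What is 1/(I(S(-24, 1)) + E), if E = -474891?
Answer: -1/474903 ≈ -2.1057e-6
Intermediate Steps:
g(Y) = 2 + Y² (g(Y) = (Y² + 0) + 2 = Y² + 2 = 2 + Y²)
S(r, Z) = 2 + Z²
I(L) = -15 + L (I(L) = (L/L)*L - 15 = 1*L - 15 = L - 15 = -15 + L)
1/(I(S(-24, 1)) + E) = 1/((-15 + (2 + 1²)) - 474891) = 1/((-15 + (2 + 1)) - 474891) = 1/((-15 + 3) - 474891) = 1/(-12 - 474891) = 1/(-474903) = -1/474903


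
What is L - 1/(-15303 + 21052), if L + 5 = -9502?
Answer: -54655744/5749 ≈ -9507.0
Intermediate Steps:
L = -9507 (L = -5 - 9502 = -9507)
L - 1/(-15303 + 21052) = -9507 - 1/(-15303 + 21052) = -9507 - 1/5749 = -54655744/5749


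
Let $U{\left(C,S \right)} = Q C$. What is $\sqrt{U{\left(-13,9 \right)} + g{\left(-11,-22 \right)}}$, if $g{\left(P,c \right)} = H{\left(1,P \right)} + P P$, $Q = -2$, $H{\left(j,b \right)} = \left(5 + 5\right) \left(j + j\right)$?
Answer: $\sqrt{167} \approx 12.923$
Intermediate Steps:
$H{\left(j,b \right)} = 20 j$ ($H{\left(j,b \right)} = 10 \cdot 2 j = 20 j$)
$g{\left(P,c \right)} = 20 + P^{2}$ ($g{\left(P,c \right)} = 20 \cdot 1 + P P = 20 + P^{2}$)
$U{\left(C,S \right)} = - 2 C$
$\sqrt{U{\left(-13,9 \right)} + g{\left(-11,-22 \right)}} = \sqrt{\left(-2\right) \left(-13\right) + \left(20 + \left(-11\right)^{2}\right)} = \sqrt{26 + \left(20 + 121\right)} = \sqrt{26 + 141} = \sqrt{167}$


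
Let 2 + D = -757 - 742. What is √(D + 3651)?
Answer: 5*√86 ≈ 46.368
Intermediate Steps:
D = -1501 (D = -2 + (-757 - 742) = -2 - 1499 = -1501)
√(D + 3651) = √(-1501 + 3651) = √2150 = 5*√86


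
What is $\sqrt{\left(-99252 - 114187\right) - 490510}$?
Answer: $i \sqrt{703949} \approx 839.02 i$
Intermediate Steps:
$\sqrt{\left(-99252 - 114187\right) - 490510} = \sqrt{-213439 - 490510} = \sqrt{-703949} = i \sqrt{703949}$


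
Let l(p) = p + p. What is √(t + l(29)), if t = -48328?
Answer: I*√48270 ≈ 219.7*I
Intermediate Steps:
l(p) = 2*p
√(t + l(29)) = √(-48328 + 2*29) = √(-48328 + 58) = √(-48270) = I*√48270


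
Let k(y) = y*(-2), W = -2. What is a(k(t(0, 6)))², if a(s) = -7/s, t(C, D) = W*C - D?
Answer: 49/144 ≈ 0.34028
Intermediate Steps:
t(C, D) = -D - 2*C (t(C, D) = -2*C - D = -D - 2*C)
k(y) = -2*y
a(k(t(0, 6)))² = (-7*(-1/(2*(-1*6 - 2*0))))² = (-7*(-1/(2*(-6 + 0))))² = (-7/((-2*(-6))))² = (-7/12)² = 49/144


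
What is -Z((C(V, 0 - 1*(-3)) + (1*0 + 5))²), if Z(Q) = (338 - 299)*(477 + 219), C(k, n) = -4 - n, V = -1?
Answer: -27144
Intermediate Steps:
Z(Q) = 27144 (Z(Q) = 39*696 = 27144)
-Z((C(V, 0 - 1*(-3)) + (1*0 + 5))²) = -1*27144 = -27144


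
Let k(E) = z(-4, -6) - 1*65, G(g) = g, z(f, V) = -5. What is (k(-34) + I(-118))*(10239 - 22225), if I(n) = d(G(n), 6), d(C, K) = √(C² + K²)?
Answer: 839020 - 23972*√3490 ≈ -5.7716e+5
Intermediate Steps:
I(n) = √(36 + n²) (I(n) = √(n² + 6²) = √(n² + 36) = √(36 + n²))
k(E) = -70 (k(E) = -5 - 1*65 = -5 - 65 = -70)
(k(-34) + I(-118))*(10239 - 22225) = (-70 + √(36 + (-118)²))*(10239 - 22225) = (-70 + √(36 + 13924))*(-11986) = (-70 + √13960)*(-11986) = (-70 + 2*√3490)*(-11986) = 839020 - 23972*√3490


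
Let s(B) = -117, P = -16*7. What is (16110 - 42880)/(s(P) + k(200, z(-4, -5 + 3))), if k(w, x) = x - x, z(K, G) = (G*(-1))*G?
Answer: 26770/117 ≈ 228.80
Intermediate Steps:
z(K, G) = -G² (z(K, G) = (-G)*G = -G²)
P = -112
k(w, x) = 0
(16110 - 42880)/(s(P) + k(200, z(-4, -5 + 3))) = (16110 - 42880)/(-117 + 0) = -26770/(-117) = -26770*(-1/117) = 26770/117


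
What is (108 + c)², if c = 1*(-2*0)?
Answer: 11664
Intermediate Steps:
c = 0 (c = 1*0 = 0)
(108 + c)² = (108 + 0)² = 108² = 11664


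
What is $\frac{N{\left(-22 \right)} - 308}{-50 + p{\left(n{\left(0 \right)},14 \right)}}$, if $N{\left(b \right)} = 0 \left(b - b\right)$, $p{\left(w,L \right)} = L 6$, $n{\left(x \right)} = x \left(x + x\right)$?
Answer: $- \frac{154}{17} \approx -9.0588$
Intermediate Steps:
$n{\left(x \right)} = 2 x^{2}$ ($n{\left(x \right)} = x 2 x = 2 x^{2}$)
$p{\left(w,L \right)} = 6 L$
$N{\left(b \right)} = 0$ ($N{\left(b \right)} = 0 \cdot 0 = 0$)
$\frac{N{\left(-22 \right)} - 308}{-50 + p{\left(n{\left(0 \right)},14 \right)}} = \frac{0 - 308}{-50 + 6 \cdot 14} = - \frac{308}{-50 + 84} = - \frac{308}{34} = \left(-308\right) \frac{1}{34} = - \frac{154}{17}$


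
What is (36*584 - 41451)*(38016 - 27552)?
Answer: -213748128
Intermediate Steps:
(36*584 - 41451)*(38016 - 27552) = (21024 - 41451)*10464 = -20427*10464 = -213748128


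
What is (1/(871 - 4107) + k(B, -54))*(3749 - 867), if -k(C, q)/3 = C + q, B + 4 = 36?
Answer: 307761575/1618 ≈ 1.9021e+5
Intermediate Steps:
B = 32 (B = -4 + 36 = 32)
k(C, q) = -3*C - 3*q (k(C, q) = -3*(C + q) = -3*C - 3*q)
(1/(871 - 4107) + k(B, -54))*(3749 - 867) = (1/(871 - 4107) + (-3*32 - 3*(-54)))*(3749 - 867) = (1/(-3236) + (-96 + 162))*2882 = (-1/3236 + 66)*2882 = (213575/3236)*2882 = 307761575/1618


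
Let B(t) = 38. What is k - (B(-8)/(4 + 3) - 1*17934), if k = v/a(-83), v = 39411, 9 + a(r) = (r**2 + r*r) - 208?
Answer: 1702181377/94927 ≈ 17931.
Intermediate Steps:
a(r) = -217 + 2*r**2 (a(r) = -9 + ((r**2 + r*r) - 208) = -9 + ((r**2 + r**2) - 208) = -9 + (2*r**2 - 208) = -9 + (-208 + 2*r**2) = -217 + 2*r**2)
k = 39411/13561 (k = 39411/(-217 + 2*(-83)**2) = 39411/(-217 + 2*6889) = 39411/(-217 + 13778) = 39411/13561 ≈ 2.9062)
k - (B(-8)/(4 + 3) - 1*17934) = 39411/13561 - (38/(4 + 3) - 1*17934) = 39411/13561 - (38/7 - 17934) = 39411/13561 - 1*(-125500/7) = 39411/13561 + 125500/7 = 1702181377/94927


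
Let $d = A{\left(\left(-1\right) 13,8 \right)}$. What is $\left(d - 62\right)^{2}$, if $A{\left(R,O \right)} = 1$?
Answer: $3721$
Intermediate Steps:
$d = 1$
$\left(d - 62\right)^{2} = \left(1 - 62\right)^{2} = \left(-61\right)^{2} = 3721$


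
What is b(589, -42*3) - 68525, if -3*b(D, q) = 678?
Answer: -68751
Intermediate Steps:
b(D, q) = -226 (b(D, q) = -1/3*678 = -226)
b(589, -42*3) - 68525 = -226 - 68525 = -68751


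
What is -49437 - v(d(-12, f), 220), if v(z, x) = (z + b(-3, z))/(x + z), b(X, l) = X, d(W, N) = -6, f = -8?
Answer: -10579509/214 ≈ -49437.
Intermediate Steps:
v(z, x) = (-3 + z)/(x + z) (v(z, x) = (z - 3)/(x + z) = (-3 + z)/(x + z))
-49437 - v(d(-12, f), 220) = -49437 - (-3 - 6)/(220 - 6) = -49437 - (-9)/214 = -49437 - 1*(-9/214) = -49437 + 9/214 = -10579509/214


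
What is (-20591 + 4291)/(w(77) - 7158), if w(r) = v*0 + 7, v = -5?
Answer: 16300/7151 ≈ 2.2794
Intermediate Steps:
w(r) = 7 (w(r) = -5*0 + 7 = 0 + 7 = 7)
(-20591 + 4291)/(w(77) - 7158) = (-20591 + 4291)/(7 - 7158) = -16300/(-7151) = -16300*(-1/7151) = 16300/7151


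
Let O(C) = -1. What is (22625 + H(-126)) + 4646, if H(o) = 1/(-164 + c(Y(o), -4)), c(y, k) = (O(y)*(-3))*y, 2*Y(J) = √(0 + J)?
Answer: 1482423961/54359 - 9*I*√14/54359 ≈ 27271.0 - 0.00061949*I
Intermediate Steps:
Y(J) = √J/2 (Y(J) = √(0 + J)/2 = √J/2)
c(y, k) = 3*y (c(y, k) = (-1*(-3))*y = 3*y)
H(o) = 1/(-164 + 3*√o/2) (H(o) = 1/(-164 + 3*(√o/2)) = 1/(-164 + 3*√o/2))
(22625 + H(-126)) + 4646 = (22625 + 2/(-328 + 3*√(-126))) + 4646 = (22625 + 2/(-328 + 3*(3*I*√14))) + 4646 = (22625 + 2/(-328 + 9*I*√14)) + 4646 = 27271 + 2/(-328 + 9*I*√14)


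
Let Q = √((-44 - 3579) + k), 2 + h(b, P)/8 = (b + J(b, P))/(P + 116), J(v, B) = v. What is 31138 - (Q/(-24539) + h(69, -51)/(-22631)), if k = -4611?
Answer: 45804465134/1471015 + I*√8234/24539 ≈ 31138.0 + 0.0036978*I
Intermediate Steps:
h(b, P) = -16 + 16*b/(116 + P) (h(b, P) = -16 + 8*((b + b)/(P + 116)) = -16 + 8*((2*b)/(116 + P)) = -16 + 8*(2*b/(116 + P)) = -16 + 16*b/(116 + P))
Q = I*√8234 (Q = √((-44 - 3579) - 4611) = √(-3623 - 4611) = √(-8234) = I*√8234 ≈ 90.741*I)
31138 - (Q/(-24539) + h(69, -51)/(-22631)) = 31138 - ((I*√8234)/(-24539) + (16*(-116 + 69 - 1*(-51))/(116 - 51))/(-22631)) = 31138 - ((I*√8234)*(-1/24539) + (16*(-116 + 69 + 51)/65)*(-1/22631)) = 31138 - (-I*√8234/24539 + (16*(1/65)*4)*(-1/22631)) = 31138 - (-I*√8234/24539 + (64/65)*(-1/22631)) = 31138 - (-I*√8234/24539 - 64/1471015) = 31138 - (-64/1471015 - I*√8234/24539) = 31138 + (64/1471015 + I*√8234/24539) = 45804465134/1471015 + I*√8234/24539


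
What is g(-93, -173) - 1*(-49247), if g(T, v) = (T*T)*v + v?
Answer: -1447203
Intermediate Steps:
g(T, v) = v + v*T² (g(T, v) = T²*v + v = v*T² + v = v + v*T²)
g(-93, -173) - 1*(-49247) = -173*(1 + (-93)²) - 1*(-49247) = -173*(1 + 8649) + 49247 = -173*8650 + 49247 = -1496450 + 49247 = -1447203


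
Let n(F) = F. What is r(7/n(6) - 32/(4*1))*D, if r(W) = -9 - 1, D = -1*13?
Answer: 130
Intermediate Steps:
D = -13
r(W) = -10
r(7/n(6) - 32/(4*1))*D = -10*(-13) = 130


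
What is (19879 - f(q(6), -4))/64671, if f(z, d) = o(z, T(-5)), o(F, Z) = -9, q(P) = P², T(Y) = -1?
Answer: 19888/64671 ≈ 0.30753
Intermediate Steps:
f(z, d) = -9
(19879 - f(q(6), -4))/64671 = (19879 - 1*(-9))/64671 = (19879 + 9)*(1/64671) = 19888*(1/64671) = 19888/64671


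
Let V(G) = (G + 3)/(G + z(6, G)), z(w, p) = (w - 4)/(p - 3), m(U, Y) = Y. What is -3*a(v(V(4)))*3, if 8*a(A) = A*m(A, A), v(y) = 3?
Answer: -81/8 ≈ -10.125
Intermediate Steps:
z(w, p) = (-4 + w)/(-3 + p)
V(G) = (3 + G)/(G + 2/(-3 + G)) (V(G) = (G + 3)/(G + (-4 + 6)/(-3 + G)) = (3 + G)/(G + 2/(-3 + G)))
a(A) = A²/8 (a(A) = (A*A)/8 = A²/8)
-3*a(v(V(4)))*3 = -3*3²/8*3 = -3*9/8*3 = -27/8*3 = -81/8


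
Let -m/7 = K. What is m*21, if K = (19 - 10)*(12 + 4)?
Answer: -21168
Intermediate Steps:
K = 144 (K = 9*16 = 144)
m = -1008 (m = -7*144 = -1008)
m*21 = -1008*21 = -21168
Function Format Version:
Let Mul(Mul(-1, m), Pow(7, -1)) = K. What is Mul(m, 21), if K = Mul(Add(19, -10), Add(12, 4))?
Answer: -21168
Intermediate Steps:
K = 144 (K = Mul(9, 16) = 144)
m = -1008 (m = Mul(-7, 144) = -1008)
Mul(m, 21) = Mul(-1008, 21) = -21168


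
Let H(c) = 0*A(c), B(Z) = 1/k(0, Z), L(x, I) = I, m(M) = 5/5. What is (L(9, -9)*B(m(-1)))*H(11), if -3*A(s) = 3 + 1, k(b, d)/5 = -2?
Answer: 0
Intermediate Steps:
m(M) = 1 (m(M) = 5*(⅕) = 1)
k(b, d) = -10 (k(b, d) = 5*(-2) = -10)
A(s) = -4/3 (A(s) = -(3 + 1)/3 = -⅓*4 = -4/3)
B(Z) = -⅒ (B(Z) = 1/(-10) = -⅒)
H(c) = 0 (H(c) = 0*(-4/3) = 0)
(L(9, -9)*B(m(-1)))*H(11) = -9*(-⅒)*0 = (9/10)*0 = 0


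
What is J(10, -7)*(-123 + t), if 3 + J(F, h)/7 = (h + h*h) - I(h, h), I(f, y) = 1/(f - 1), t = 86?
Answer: -81067/8 ≈ -10133.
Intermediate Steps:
I(f, y) = 1/(-1 + f)
J(F, h) = -21 - 7/(-1 + h) + 7*h + 7*h² (J(F, h) = -21 + 7*((h + h*h) - 1/(-1 + h)) = -21 + 7*((h + h²) - 1/(-1 + h)) = -21 + 7*(h + h² - 1/(-1 + h)) = -21 + (-7/(-1 + h) + 7*h + 7*h²) = -21 - 7/(-1 + h) + 7*h + 7*h²)
J(10, -7)*(-123 + t) = (7*(2 + (-7)³ - 4*(-7))/(-1 - 7))*(-123 + 86) = (7*(2 - 343 + 28)/(-8))*(-37) = (7*(-⅛)*(-313))*(-37) = (2191/8)*(-37) = -81067/8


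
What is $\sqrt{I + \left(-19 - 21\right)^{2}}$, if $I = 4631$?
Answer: $\sqrt{6231} \approx 78.937$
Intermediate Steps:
$\sqrt{I + \left(-19 - 21\right)^{2}} = \sqrt{4631 + \left(-19 - 21\right)^{2}} = \sqrt{4631 + \left(-40\right)^{2}} = \sqrt{4631 + 1600} = \sqrt{6231}$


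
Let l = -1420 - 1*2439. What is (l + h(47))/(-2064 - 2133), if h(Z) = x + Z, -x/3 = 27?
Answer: 3893/4197 ≈ 0.92757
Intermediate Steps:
l = -3859 (l = -1420 - 2439 = -3859)
x = -81 (x = -3*27 = -81)
h(Z) = -81 + Z
(l + h(47))/(-2064 - 2133) = (-3859 + (-81 + 47))/(-2064 - 2133) = (-3859 - 34)/(-4197) = -3893*(-1/4197) = 3893/4197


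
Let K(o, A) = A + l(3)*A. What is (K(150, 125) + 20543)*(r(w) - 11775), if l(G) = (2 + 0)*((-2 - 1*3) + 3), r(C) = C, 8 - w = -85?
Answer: -235602576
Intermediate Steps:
w = 93 (w = 8 - 1*(-85) = 8 + 85 = 93)
l(G) = -4 (l(G) = 2*((-2 - 3) + 3) = 2*(-5 + 3) = 2*(-2) = -4)
K(o, A) = -3*A (K(o, A) = A - 4*A = -3*A)
(K(150, 125) + 20543)*(r(w) - 11775) = (-3*125 + 20543)*(93 - 11775) = (-375 + 20543)*(-11682) = 20168*(-11682) = -235602576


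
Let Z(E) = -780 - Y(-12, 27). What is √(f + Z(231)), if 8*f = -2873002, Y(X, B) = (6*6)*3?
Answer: I*√1440053/2 ≈ 600.01*I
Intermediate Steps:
Y(X, B) = 108 (Y(X, B) = 36*3 = 108)
Z(E) = -888 (Z(E) = -780 - 1*108 = -780 - 108 = -888)
f = -1436501/4 (f = (⅛)*(-2873002) = -1436501/4 ≈ -3.5913e+5)
√(f + Z(231)) = √(-1436501/4 - 888) = √(-1440053/4) = I*√1440053/2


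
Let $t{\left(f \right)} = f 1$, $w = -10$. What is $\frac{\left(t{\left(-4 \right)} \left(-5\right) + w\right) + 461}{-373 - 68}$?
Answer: $- \frac{157}{147} \approx -1.068$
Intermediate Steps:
$t{\left(f \right)} = f$
$\frac{\left(t{\left(-4 \right)} \left(-5\right) + w\right) + 461}{-373 - 68} = \frac{\left(\left(-4\right) \left(-5\right) - 10\right) + 461}{-373 - 68} = \frac{\left(20 - 10\right) + 461}{-441} = - \frac{10 + 461}{441} = \left(- \frac{1}{441}\right) 471 = - \frac{157}{147}$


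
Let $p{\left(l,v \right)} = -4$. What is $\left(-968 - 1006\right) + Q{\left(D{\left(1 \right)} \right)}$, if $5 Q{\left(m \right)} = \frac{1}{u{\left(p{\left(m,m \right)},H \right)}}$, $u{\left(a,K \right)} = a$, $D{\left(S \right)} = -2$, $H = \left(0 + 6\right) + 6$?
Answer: $- \frac{39481}{20} \approx -1974.1$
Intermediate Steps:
$H = 12$ ($H = 6 + 6 = 12$)
$Q{\left(m \right)} = - \frac{1}{20}$ ($Q{\left(m \right)} = \frac{1}{5 \left(-4\right)} = \frac{1}{5} \left(- \frac{1}{4}\right) = - \frac{1}{20}$)
$\left(-968 - 1006\right) + Q{\left(D{\left(1 \right)} \right)} = \left(-968 - 1006\right) - \frac{1}{20} = -1974 - \frac{1}{20} = - \frac{39481}{20}$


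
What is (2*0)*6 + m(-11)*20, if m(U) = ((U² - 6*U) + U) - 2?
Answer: 3480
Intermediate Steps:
m(U) = -2 + U² - 5*U (m(U) = (U² - 5*U) - 2 = -2 + U² - 5*U)
(2*0)*6 + m(-11)*20 = (2*0)*6 + (-2 + (-11)² - 5*(-11))*20 = 0*6 + (-2 + 121 + 55)*20 = 0 + 174*20 = 0 + 3480 = 3480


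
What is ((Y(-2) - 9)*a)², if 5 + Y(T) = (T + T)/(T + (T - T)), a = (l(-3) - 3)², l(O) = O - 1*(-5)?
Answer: 144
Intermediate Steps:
l(O) = 5 + O (l(O) = O + 5 = 5 + O)
a = 1 (a = ((5 - 3) - 3)² = (2 - 3)² = (-1)² = 1)
Y(T) = -3 (Y(T) = -5 + (T + T)/(T + (T - T)) = -5 + (2*T)/(T + 0) = -5 + (2*T)/T = -5 + 2 = -3)
((Y(-2) - 9)*a)² = ((-3 - 9)*1)² = (-12*1)² = (-12)² = 144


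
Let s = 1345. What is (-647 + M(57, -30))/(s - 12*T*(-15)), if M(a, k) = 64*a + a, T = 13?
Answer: 278/335 ≈ 0.82985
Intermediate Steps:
M(a, k) = 65*a
(-647 + M(57, -30))/(s - 12*T*(-15)) = (-647 + 65*57)/(1345 - 12*13*(-15)) = (-647 + 3705)/(1345 - 156*(-15)) = 3058/(1345 + 2340) = 3058/3685 = 3058*(1/3685) = 278/335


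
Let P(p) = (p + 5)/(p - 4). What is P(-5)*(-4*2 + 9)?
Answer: 0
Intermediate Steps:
P(p) = (5 + p)/(-4 + p)
P(-5)*(-4*2 + 9) = ((5 - 5)/(-4 - 5))*(-4*2 + 9) = (0/(-9))*(-8 + 9) = -1/9*0*1 = 0*1 = 0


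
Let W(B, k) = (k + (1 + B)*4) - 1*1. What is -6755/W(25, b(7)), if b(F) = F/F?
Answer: -6755/104 ≈ -64.952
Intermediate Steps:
b(F) = 1
W(B, k) = 3 + k + 4*B (W(B, k) = (k + (4 + 4*B)) - 1 = (4 + k + 4*B) - 1 = 3 + k + 4*B)
-6755/W(25, b(7)) = -6755/(3 + 1 + 4*25) = -6755/(3 + 1 + 100) = -6755/104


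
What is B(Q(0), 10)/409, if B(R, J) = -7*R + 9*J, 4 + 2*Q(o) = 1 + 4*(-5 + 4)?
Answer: 229/818 ≈ 0.27995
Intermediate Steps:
Q(o) = -7/2 (Q(o) = -2 + (1 + 4*(-5 + 4))/2 = -2 + (1 + 4*(-1))/2 = -2 + (1 - 4)/2 = -2 + (1/2)*(-3) = -2 - 3/2 = -7/2)
B(Q(0), 10)/409 = (-7*(-7/2) + 9*10)/409 = (49/2 + 90)*(1/409) = (229/2)*(1/409) = 229/818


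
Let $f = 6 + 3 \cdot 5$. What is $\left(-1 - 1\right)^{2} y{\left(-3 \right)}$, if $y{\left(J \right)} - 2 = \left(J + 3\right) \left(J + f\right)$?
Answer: $8$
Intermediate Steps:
$f = 21$ ($f = 6 + 15 = 21$)
$y{\left(J \right)} = 2 + \left(3 + J\right) \left(21 + J\right)$ ($y{\left(J \right)} = 2 + \left(J + 3\right) \left(J + 21\right) = 2 + \left(3 + J\right) \left(21 + J\right)$)
$\left(-1 - 1\right)^{2} y{\left(-3 \right)} = \left(-1 - 1\right)^{2} \left(65 + \left(-3\right)^{2} + 24 \left(-3\right)\right) = \left(-2\right)^{2} \left(65 + 9 - 72\right) = 4 \cdot 2 = 8$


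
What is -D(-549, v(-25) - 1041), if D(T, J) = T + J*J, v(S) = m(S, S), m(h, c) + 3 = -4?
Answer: -1097755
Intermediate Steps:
m(h, c) = -7 (m(h, c) = -3 - 4 = -7)
v(S) = -7
D(T, J) = T + J²
-D(-549, v(-25) - 1041) = -(-549 + (-7 - 1041)²) = -(-549 + (-1048)²) = -(-549 + 1098304) = -1*1097755 = -1097755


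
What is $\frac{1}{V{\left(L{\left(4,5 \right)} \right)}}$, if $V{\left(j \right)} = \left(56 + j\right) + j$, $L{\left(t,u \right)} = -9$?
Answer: $\frac{1}{38} \approx 0.026316$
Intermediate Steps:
$V{\left(j \right)} = 56 + 2 j$
$\frac{1}{V{\left(L{\left(4,5 \right)} \right)}} = \frac{1}{56 + 2 \left(-9\right)} = \frac{1}{56 - 18} = \frac{1}{38}$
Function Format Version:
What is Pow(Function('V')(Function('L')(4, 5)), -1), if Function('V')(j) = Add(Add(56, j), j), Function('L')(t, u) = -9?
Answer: Rational(1, 38) ≈ 0.026316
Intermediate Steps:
Function('V')(j) = Add(56, Mul(2, j))
Pow(Function('V')(Function('L')(4, 5)), -1) = Pow(Add(56, Mul(2, -9)), -1) = Pow(Add(56, -18), -1) = Pow(38, -1) = Rational(1, 38)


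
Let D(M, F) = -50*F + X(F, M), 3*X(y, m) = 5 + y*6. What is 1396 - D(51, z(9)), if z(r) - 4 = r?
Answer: 6055/3 ≈ 2018.3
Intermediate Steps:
X(y, m) = 5/3 + 2*y (X(y, m) = (5 + y*6)/3 = (5 + 6*y)/3 = 5/3 + 2*y)
z(r) = 4 + r
D(M, F) = 5/3 - 48*F (D(M, F) = -50*F + (5/3 + 2*F) = 5/3 - 48*F)
1396 - D(51, z(9)) = 1396 - (5/3 - 48*(4 + 9)) = 1396 - (5/3 - 48*13) = 1396 - (5/3 - 624) = 1396 - 1*(-1867/3) = 1396 + 1867/3 = 6055/3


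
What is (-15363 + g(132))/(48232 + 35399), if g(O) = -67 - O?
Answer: -15562/83631 ≈ -0.18608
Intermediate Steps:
(-15363 + g(132))/(48232 + 35399) = (-15363 + (-67 - 1*132))/(48232 + 35399) = (-15363 + (-67 - 132))/83631 = (-15363 - 199)*(1/83631) = -15562*1/83631 = -15562/83631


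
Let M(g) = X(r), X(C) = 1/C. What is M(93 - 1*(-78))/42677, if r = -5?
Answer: -1/213385 ≈ -4.6864e-6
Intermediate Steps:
M(g) = -1/5 (M(g) = 1/(-5) = -1/5)
M(93 - 1*(-78))/42677 = -1/5/42677 = -1/5*1/42677 = -1/213385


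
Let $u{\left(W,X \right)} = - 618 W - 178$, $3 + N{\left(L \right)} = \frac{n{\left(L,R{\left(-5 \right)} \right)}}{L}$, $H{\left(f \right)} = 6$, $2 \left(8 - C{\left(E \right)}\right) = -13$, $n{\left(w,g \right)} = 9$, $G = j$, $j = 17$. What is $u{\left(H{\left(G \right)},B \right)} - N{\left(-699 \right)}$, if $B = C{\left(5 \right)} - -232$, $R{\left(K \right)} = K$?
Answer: $- \frac{904736}{233} \approx -3883.0$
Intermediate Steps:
$G = 17$
$C{\left(E \right)} = \frac{29}{2}$ ($C{\left(E \right)} = 8 - - \frac{13}{2} = 8 + \frac{13}{2} = \frac{29}{2}$)
$N{\left(L \right)} = -3 + \frac{9}{L}$
$B = \frac{493}{2}$ ($B = \frac{29}{2} - -232 = \frac{29}{2} + 232 = \frac{493}{2} \approx 246.5$)
$u{\left(W,X \right)} = -178 - 618 W$
$u{\left(H{\left(G \right)},B \right)} - N{\left(-699 \right)} = \left(-178 - 3708\right) - \left(-3 + \frac{9}{-699}\right) = \left(-178 - 3708\right) - \left(-3 + 9 \left(- \frac{1}{699}\right)\right) = -3886 - \left(-3 - \frac{3}{233}\right) = -3886 - - \frac{702}{233} = -3886 + \frac{702}{233} = - \frac{904736}{233}$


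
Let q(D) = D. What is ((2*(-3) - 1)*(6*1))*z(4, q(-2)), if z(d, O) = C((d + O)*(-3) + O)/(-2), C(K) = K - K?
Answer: 0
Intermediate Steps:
C(K) = 0
z(d, O) = 0 (z(d, O) = 0/(-2) = 0*(-½) = 0)
((2*(-3) - 1)*(6*1))*z(4, q(-2)) = ((2*(-3) - 1)*(6*1))*0 = ((-6 - 1)*6)*0 = -7*6*0 = -42*0 = 0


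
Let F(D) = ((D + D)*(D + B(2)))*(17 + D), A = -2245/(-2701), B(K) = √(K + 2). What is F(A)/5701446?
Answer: 91869095270/6241461023857447 ≈ 1.4719e-5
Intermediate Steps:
B(K) = √(2 + K)
A = 2245/2701 (A = -2245*(-1/2701) = 2245/2701 ≈ 0.83117)
F(D) = 2*D*(2 + D)*(17 + D) (F(D) = ((D + D)*(D + √(2 + 2)))*(17 + D) = ((2*D)*(D + √4))*(17 + D) = ((2*D)*(D + 2))*(17 + D) = ((2*D)*(2 + D))*(17 + D) = (2*D*(2 + D))*(17 + D) = 2*D*(2 + D)*(17 + D))
F(A)/5701446 = (2*(2245/2701)*(34 + (2245/2701)² + 19*(2245/2701)))/5701446 = (2*(2245/2701)*(34 + 5040025/7295401 + 42655/2701))*(1/5701446) = (2*(2245/2701)*(368294814/7295401))*(1/5701446) = (1653643714860/19704878101)*(1/5701446) = 91869095270/6241461023857447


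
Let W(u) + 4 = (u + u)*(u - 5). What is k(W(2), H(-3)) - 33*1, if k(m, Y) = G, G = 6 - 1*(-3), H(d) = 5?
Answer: -24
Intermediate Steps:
W(u) = -4 + 2*u*(-5 + u) (W(u) = -4 + (u + u)*(u - 5) = -4 + (2*u)*(-5 + u) = -4 + 2*u*(-5 + u))
G = 9 (G = 6 + 3 = 9)
k(m, Y) = 9
k(W(2), H(-3)) - 33*1 = 9 - 33*1 = 9 - 33 = -24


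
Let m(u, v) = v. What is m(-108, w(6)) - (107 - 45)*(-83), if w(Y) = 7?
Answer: 5153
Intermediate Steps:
m(-108, w(6)) - (107 - 45)*(-83) = 7 - (107 - 45)*(-83) = 7 - 62*(-83) = 7 - 1*(-5146) = 7 + 5146 = 5153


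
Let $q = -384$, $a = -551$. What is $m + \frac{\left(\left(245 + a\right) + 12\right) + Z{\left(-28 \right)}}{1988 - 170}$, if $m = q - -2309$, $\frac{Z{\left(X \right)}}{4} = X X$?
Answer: $\frac{1751246}{909} \approx 1926.6$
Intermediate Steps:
$Z{\left(X \right)} = 4 X^{2}$ ($Z{\left(X \right)} = 4 X X = 4 X^{2}$)
$m = 1925$ ($m = -384 - -2309 = -384 + 2309 = 1925$)
$m + \frac{\left(\left(245 + a\right) + 12\right) + Z{\left(-28 \right)}}{1988 - 170} = 1925 + \frac{\left(\left(245 - 551\right) + 12\right) + 4 \left(-28\right)^{2}}{1988 - 170} = 1925 + \frac{\left(-306 + 12\right) + 4 \cdot 784}{1818} = 1925 + \left(-294 + 3136\right) \frac{1}{1818} = 1925 + 2842 \cdot \frac{1}{1818} = 1925 + \frac{1421}{909} = \frac{1751246}{909}$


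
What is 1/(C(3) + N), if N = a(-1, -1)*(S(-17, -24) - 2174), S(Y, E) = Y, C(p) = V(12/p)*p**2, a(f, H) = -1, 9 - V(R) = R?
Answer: 1/2236 ≈ 0.00044723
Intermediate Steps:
V(R) = 9 - R
C(p) = p**2*(9 - 12/p) (C(p) = (9 - 12/p)*p**2 = p**2*(9 - 12/p))
N = 2191 (N = -(-17 - 2174) = -1*(-2191) = 2191)
1/(C(3) + N) = 1/(3*3*(-4 + 3*3) + 2191) = 1/(3*3*(-4 + 9) + 2191) = 1/(3*3*5 + 2191) = 1/(45 + 2191) = 1/2236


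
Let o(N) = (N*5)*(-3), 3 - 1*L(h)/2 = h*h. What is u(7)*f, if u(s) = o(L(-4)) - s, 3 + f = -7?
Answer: -3830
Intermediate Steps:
f = -10 (f = -3 - 7 = -10)
L(h) = 6 - 2*h**2 (L(h) = 6 - 2*h*h = 6 - 2*h**2)
o(N) = -15*N (o(N) = (5*N)*(-3) = -15*N)
u(s) = 390 - s (u(s) = -15*(6 - 2*(-4)**2) - s = -15*(6 - 2*16) - s = -15*(6 - 32) - s = -15*(-26) - s = 390 - s)
u(7)*f = (390 - 1*7)*(-10) = (390 - 7)*(-10) = 383*(-10) = -3830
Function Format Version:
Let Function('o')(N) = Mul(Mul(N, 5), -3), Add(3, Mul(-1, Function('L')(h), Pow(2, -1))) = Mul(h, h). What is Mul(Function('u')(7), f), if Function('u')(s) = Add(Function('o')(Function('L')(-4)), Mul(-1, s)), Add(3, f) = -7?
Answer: -3830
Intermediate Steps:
f = -10 (f = Add(-3, -7) = -10)
Function('L')(h) = Add(6, Mul(-2, Pow(h, 2))) (Function('L')(h) = Add(6, Mul(-2, Mul(h, h))) = Add(6, Mul(-2, Pow(h, 2))))
Function('o')(N) = Mul(-15, N) (Function('o')(N) = Mul(Mul(5, N), -3) = Mul(-15, N))
Function('u')(s) = Add(390, Mul(-1, s)) (Function('u')(s) = Add(Mul(-15, Add(6, Mul(-2, Pow(-4, 2)))), Mul(-1, s)) = Add(Mul(-15, Add(6, Mul(-2, 16))), Mul(-1, s)) = Add(Mul(-15, Add(6, -32)), Mul(-1, s)) = Add(Mul(-15, -26), Mul(-1, s)) = Add(390, Mul(-1, s)))
Mul(Function('u')(7), f) = Mul(Add(390, Mul(-1, 7)), -10) = Mul(Add(390, -7), -10) = Mul(383, -10) = -3830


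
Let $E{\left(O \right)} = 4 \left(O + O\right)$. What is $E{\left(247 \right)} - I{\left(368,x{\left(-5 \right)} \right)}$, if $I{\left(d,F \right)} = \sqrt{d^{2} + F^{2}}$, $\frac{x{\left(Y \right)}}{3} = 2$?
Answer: $1976 - 2 \sqrt{33865} \approx 1608.0$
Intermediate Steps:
$E{\left(O \right)} = 8 O$ ($E{\left(O \right)} = 4 \cdot 2 O = 8 O$)
$x{\left(Y \right)} = 6$ ($x{\left(Y \right)} = 3 \cdot 2 = 6$)
$I{\left(d,F \right)} = \sqrt{F^{2} + d^{2}}$
$E{\left(247 \right)} - I{\left(368,x{\left(-5 \right)} \right)} = 8 \cdot 247 - \sqrt{6^{2} + 368^{2}} = 1976 - \sqrt{36 + 135424} = 1976 - \sqrt{135460} = 1976 - 2 \sqrt{33865}$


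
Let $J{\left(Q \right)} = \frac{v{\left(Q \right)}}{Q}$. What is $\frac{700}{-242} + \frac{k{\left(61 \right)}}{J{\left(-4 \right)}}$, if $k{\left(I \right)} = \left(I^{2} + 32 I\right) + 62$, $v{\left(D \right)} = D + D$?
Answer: $\frac{693235}{242} \approx 2864.6$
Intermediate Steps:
$v{\left(D \right)} = 2 D$
$J{\left(Q \right)} = 2$ ($J{\left(Q \right)} = \frac{2 Q}{Q} = 2$)
$k{\left(I \right)} = 62 + I^{2} + 32 I$
$\frac{700}{-242} + \frac{k{\left(61 \right)}}{J{\left(-4 \right)}} = \frac{700}{-242} + \frac{62 + 61^{2} + 32 \cdot 61}{2} = 700 \left(- \frac{1}{242}\right) + \left(62 + 3721 + 1952\right) \frac{1}{2} = - \frac{350}{121} + 5735 \cdot \frac{1}{2} = - \frac{350}{121} + \frac{5735}{2} = \frac{693235}{242}$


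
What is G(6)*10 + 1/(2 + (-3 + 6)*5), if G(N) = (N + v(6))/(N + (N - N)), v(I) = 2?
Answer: 683/51 ≈ 13.392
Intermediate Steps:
G(N) = (2 + N)/N (G(N) = (N + 2)/(N + (N - N)) = (2 + N)/(N + 0) = (2 + N)/N)
G(6)*10 + 1/(2 + (-3 + 6)*5) = ((2 + 6)/6)*10 + 1/(2 + (-3 + 6)*5) = ((1/6)*8)*10 + 1/(2 + 3*5) = (4/3)*10 + 1/(2 + 15) = 40/3 + 1/17 = 683/51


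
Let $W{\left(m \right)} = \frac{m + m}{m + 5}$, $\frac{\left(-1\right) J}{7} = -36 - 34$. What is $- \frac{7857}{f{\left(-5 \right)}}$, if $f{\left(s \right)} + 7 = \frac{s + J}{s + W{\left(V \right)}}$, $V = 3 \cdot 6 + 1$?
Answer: $\frac{322137}{6107} \approx 52.749$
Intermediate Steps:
$J = 490$ ($J = - 7 \left(-36 - 34\right) = \left(-7\right) \left(-70\right) = 490$)
$V = 19$ ($V = 18 + 1 = 19$)
$W{\left(m \right)} = \frac{2 m}{5 + m}$
$f{\left(s \right)} = -7 + \frac{490 + s}{\frac{19}{12} + s}$ ($f{\left(s \right)} = -7 + \frac{s + 490}{s + 2 \cdot 19 \frac{1}{5 + 19}} = -7 + \frac{490 + s}{s + 2 \cdot 19 \cdot \frac{1}{24}} = -7 + \frac{490 + s}{s + \frac{19}{12}} = -7 + \frac{490 + s}{\frac{19}{12} + s}$)
$- \frac{7857}{f{\left(-5 \right)}} = - \frac{7857}{\frac{1}{19 + 12 \left(-5\right)} \left(5747 - -360\right)} = - \frac{7857}{\frac{1}{19 - 60} \left(5747 + 360\right)} = - \frac{7857}{\frac{1}{-41} \cdot 6107} = - \frac{7857}{\left(- \frac{1}{41}\right) 6107} = - \frac{7857}{- \frac{6107}{41}} = \left(-7857\right) \left(- \frac{41}{6107}\right) = \frac{322137}{6107}$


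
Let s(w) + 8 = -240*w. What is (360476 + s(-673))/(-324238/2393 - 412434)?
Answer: -312279321/246819700 ≈ -1.2652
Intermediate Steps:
s(w) = -8 - 240*w
(360476 + s(-673))/(-324238/2393 - 412434) = (360476 + (-8 - 240*(-673)))/(-324238/2393 - 412434) = (360476 + (-8 + 161520))/(-324238*1/2393 - 412434) = (360476 + 161512)/(-324238/2393 - 412434) = 521988/(-987278800/2393) = 521988*(-2393/987278800) = -312279321/246819700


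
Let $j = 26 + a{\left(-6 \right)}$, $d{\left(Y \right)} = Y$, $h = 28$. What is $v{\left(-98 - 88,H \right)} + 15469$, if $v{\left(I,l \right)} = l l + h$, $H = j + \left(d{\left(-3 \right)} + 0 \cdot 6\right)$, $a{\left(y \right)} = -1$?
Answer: $15981$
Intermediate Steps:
$j = 25$ ($j = 26 - 1 = 25$)
$H = 22$ ($H = 25 + \left(-3 + 0 \cdot 6\right) = 25 + \left(-3 + 0\right) = 25 - 3 = 22$)
$v{\left(I,l \right)} = 28 + l^{2}$ ($v{\left(I,l \right)} = l l + 28 = l^{2} + 28 = 28 + l^{2}$)
$v{\left(-98 - 88,H \right)} + 15469 = \left(28 + 22^{2}\right) + 15469 = \left(28 + 484\right) + 15469 = 512 + 15469 = 15981$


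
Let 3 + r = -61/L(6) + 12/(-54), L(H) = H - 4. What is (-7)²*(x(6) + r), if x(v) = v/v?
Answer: -28861/18 ≈ -1603.4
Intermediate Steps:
L(H) = -4 + H
x(v) = 1
r = -607/18 (r = -3 + (-61/(-4 + 6) + 12/(-54)) = -3 + (-61/2 + 12*(-1/54)) = -3 + (-61*½ - 2/9) = -3 + (-61/2 - 2/9) = -3 - 553/18 = -607/18 ≈ -33.722)
(-7)²*(x(6) + r) = (-7)²*(1 - 607/18) = 49*(-589/18) = -28861/18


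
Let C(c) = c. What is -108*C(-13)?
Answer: 1404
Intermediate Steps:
-108*C(-13) = -108*(-13) = 1404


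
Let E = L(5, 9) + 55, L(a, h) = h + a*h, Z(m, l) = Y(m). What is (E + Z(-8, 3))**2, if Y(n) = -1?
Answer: 11664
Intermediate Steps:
Z(m, l) = -1
E = 109 (E = 9*(1 + 5) + 55 = 9*6 + 55 = 54 + 55 = 109)
(E + Z(-8, 3))**2 = (109 - 1)**2 = 108**2 = 11664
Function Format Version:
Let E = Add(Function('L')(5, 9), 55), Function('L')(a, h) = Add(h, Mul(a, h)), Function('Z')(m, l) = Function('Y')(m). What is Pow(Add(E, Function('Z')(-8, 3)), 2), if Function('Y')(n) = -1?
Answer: 11664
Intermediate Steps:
Function('Z')(m, l) = -1
E = 109 (E = Add(Mul(9, Add(1, 5)), 55) = Add(Mul(9, 6), 55) = Add(54, 55) = 109)
Pow(Add(E, Function('Z')(-8, 3)), 2) = Pow(Add(109, -1), 2) = Pow(108, 2) = 11664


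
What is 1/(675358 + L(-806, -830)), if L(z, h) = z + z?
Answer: 1/673746 ≈ 1.4842e-6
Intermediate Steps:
L(z, h) = 2*z
1/(675358 + L(-806, -830)) = 1/(675358 + 2*(-806)) = 1/(675358 - 1612) = 1/673746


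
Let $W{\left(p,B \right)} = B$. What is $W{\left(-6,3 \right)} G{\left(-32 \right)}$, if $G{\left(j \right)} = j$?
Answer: $-96$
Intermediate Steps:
$W{\left(-6,3 \right)} G{\left(-32 \right)} = 3 \left(-32\right) = -96$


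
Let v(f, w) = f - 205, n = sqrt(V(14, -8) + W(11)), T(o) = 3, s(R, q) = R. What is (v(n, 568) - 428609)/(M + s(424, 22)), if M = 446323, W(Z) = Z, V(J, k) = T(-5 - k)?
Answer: -428814/446747 + sqrt(14)/446747 ≈ -0.95985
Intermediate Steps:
V(J, k) = 3
n = sqrt(14) (n = sqrt(3 + 11) = sqrt(14) ≈ 3.7417)
v(f, w) = -205 + f
(v(n, 568) - 428609)/(M + s(424, 22)) = ((-205 + sqrt(14)) - 428609)/(446323 + 424) = (-428814 + sqrt(14))/446747 = (-428814 + sqrt(14))*(1/446747) = -428814/446747 + sqrt(14)/446747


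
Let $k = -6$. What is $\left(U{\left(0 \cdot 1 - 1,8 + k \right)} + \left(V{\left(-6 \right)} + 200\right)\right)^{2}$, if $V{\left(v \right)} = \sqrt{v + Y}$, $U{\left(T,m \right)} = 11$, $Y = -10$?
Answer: $44505 + 1688 i \approx 44505.0 + 1688.0 i$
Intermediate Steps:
$V{\left(v \right)} = \sqrt{-10 + v}$ ($V{\left(v \right)} = \sqrt{v - 10} = \sqrt{-10 + v}$)
$\left(U{\left(0 \cdot 1 - 1,8 + k \right)} + \left(V{\left(-6 \right)} + 200\right)\right)^{2} = \left(11 + \left(\sqrt{-10 - 6} + 200\right)\right)^{2} = \left(11 + \left(\sqrt{-16} + 200\right)\right)^{2} = \left(11 + \left(4 i + 200\right)\right)^{2} = \left(11 + \left(200 + 4 i\right)\right)^{2} = \left(211 + 4 i\right)^{2}$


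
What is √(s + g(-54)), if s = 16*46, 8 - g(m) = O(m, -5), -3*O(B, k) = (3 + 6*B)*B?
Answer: √6522 ≈ 80.759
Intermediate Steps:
O(B, k) = -B*(3 + 6*B)/3 (O(B, k) = -(3 + 6*B)*B/3 = -B*(3 + 6*B)/3)
g(m) = 8 + m*(1 + 2*m) (g(m) = 8 - (-1)*m*(1 + 2*m) = 8 + m*(1 + 2*m))
s = 736
√(s + g(-54)) = √(736 + (8 - 54*(1 + 2*(-54)))) = √(736 + (8 - 54*(1 - 108))) = √(736 + (8 - 54*(-107))) = √(736 + (8 + 5778)) = √(736 + 5786) = √6522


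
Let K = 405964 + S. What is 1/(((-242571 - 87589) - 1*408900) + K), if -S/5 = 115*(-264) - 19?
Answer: -1/181201 ≈ -5.5187e-6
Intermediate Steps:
S = 151895 (S = -5*(115*(-264) - 19) = -5*(-30360 - 19) = -5*(-30379) = 151895)
K = 557859 (K = 405964 + 151895 = 557859)
1/(((-242571 - 87589) - 1*408900) + K) = 1/(((-242571 - 87589) - 1*408900) + 557859) = 1/((-330160 - 408900) + 557859) = 1/(-739060 + 557859) = 1/(-181201) = -1/181201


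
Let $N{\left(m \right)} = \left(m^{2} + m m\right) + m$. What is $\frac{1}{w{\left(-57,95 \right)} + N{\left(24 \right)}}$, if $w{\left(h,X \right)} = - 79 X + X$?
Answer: $- \frac{1}{6234} \approx -0.00016041$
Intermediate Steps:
$w{\left(h,X \right)} = - 78 X$
$N{\left(m \right)} = m + 2 m^{2}$ ($N{\left(m \right)} = \left(m^{2} + m^{2}\right) + m = 2 m^{2} + m = m + 2 m^{2}$)
$\frac{1}{w{\left(-57,95 \right)} + N{\left(24 \right)}} = \frac{1}{\left(-78\right) 95 + 24 \left(1 + 2 \cdot 24\right)} = \frac{1}{-7410 + 24 \left(1 + 48\right)} = \frac{1}{-7410 + 24 \cdot 49} = \frac{1}{-7410 + 1176} = \frac{1}{-6234} = - \frac{1}{6234}$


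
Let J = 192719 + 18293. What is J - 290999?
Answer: -79987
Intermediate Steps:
J = 211012
J - 290999 = 211012 - 290999 = -79987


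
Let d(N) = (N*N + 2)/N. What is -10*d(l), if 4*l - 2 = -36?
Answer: 1485/17 ≈ 87.353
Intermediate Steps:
l = -17/2 (l = 1/2 + (1/4)*(-36) = 1/2 - 9 = -17/2 ≈ -8.5000)
d(N) = (2 + N**2)/N (d(N) = (N**2 + 2)/N = (2 + N**2)/N)
-10*d(l) = -10*(-17/2 + 2/(-17/2)) = -10*(-17/2 + 2*(-2/17)) = -10*(-17/2 - 4/17) = -10*(-297/34) = 1485/17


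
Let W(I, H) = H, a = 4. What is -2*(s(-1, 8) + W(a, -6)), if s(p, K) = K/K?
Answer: 10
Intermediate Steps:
s(p, K) = 1
-2*(s(-1, 8) + W(a, -6)) = -2*(1 - 6) = -2*(-5) = 10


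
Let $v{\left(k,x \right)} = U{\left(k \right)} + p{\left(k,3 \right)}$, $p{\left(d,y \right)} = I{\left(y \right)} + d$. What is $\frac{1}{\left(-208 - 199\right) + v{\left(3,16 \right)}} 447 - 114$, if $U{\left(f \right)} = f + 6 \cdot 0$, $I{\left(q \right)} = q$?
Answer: $- \frac{45819}{398} \approx -115.12$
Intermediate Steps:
$p{\left(d,y \right)} = d + y$ ($p{\left(d,y \right)} = y + d = d + y$)
$U{\left(f \right)} = f$ ($U{\left(f \right)} = f + 0 = f$)
$v{\left(k,x \right)} = 3 + 2 k$ ($v{\left(k,x \right)} = k + \left(k + 3\right) = k + \left(3 + k\right) = 3 + 2 k$)
$\frac{1}{\left(-208 - 199\right) + v{\left(3,16 \right)}} 447 - 114 = \frac{1}{\left(-208 - 199\right) + \left(3 + 2 \cdot 3\right)} 447 - 114 = \frac{1}{-407 + \left(3 + 6\right)} 447 - 114 = \frac{1}{-407 + 9} \cdot 447 - 114 = \frac{1}{-398} \cdot 447 - 114 = \left(- \frac{1}{398}\right) 447 - 114 = - \frac{447}{398} - 114 = - \frac{45819}{398}$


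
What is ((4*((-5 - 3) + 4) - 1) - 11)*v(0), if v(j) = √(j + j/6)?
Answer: 0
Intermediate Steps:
v(j) = √42*√j/6 (v(j) = √(j + j*(⅙)) = √(j + j/6) = √(7*j/6) = √42*√j/6)
((4*((-5 - 3) + 4) - 1) - 11)*v(0) = ((4*((-5 - 3) + 4) - 1) - 11)*(√42*√0/6) = ((4*(-8 + 4) - 1) - 11)*((⅙)*√42*0) = ((4*(-4) - 1) - 11)*0 = ((-16 - 1) - 11)*0 = (-17 - 11)*0 = -28*0 = 0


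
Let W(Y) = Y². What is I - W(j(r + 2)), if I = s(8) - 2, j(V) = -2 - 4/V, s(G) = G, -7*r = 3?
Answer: -1774/121 ≈ -14.661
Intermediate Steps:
r = -3/7 (r = -⅐*3 = -3/7 ≈ -0.42857)
j(V) = -2 - 4/V
I = 6 (I = 8 - 2 = 6)
I - W(j(r + 2)) = 6 - (-2 - 4/(-3/7 + 2))² = 6 - (-2 - 4/11/7)² = 6 - (-2 - 4*7/11)² = 6 - (-2 - 28/11)² = 6 - (-50/11)² = 6 - 1*2500/121 = 6 - 2500/121 = -1774/121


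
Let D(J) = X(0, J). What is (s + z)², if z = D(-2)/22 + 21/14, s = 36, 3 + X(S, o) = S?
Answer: 168921/121 ≈ 1396.0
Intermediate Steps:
X(S, o) = -3 + S
D(J) = -3 (D(J) = -3 + 0 = -3)
z = 15/11 (z = -3/22 + 21/14 = -3*1/22 + 21*(1/14) = -3/22 + 3/2 = 15/11 ≈ 1.3636)
(s + z)² = (36 + 15/11)² = (411/11)² = 168921/121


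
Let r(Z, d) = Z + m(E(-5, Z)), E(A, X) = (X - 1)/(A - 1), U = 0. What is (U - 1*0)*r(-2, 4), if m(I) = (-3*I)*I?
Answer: 0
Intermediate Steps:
E(A, X) = (-1 + X)/(-1 + A)
m(I) = -3*I**2
r(Z, d) = Z - 3*(1/6 - Z/6)**2 (r(Z, d) = Z - 3*(-1 + Z)**2/(-1 - 5)**2 = Z - 3*(-1 + Z)**2/36 = Z - 3*(1/6 - Z/6)**2)
(U - 1*0)*r(-2, 4) = (0 - 1*0)*(-2 - (-1 - 2)**2/12) = (0 + 0)*(-2 - 1/12*(-3)**2) = 0*(-2 - 1/12*9) = 0*(-2 - 3/4) = 0*(-11/4) = 0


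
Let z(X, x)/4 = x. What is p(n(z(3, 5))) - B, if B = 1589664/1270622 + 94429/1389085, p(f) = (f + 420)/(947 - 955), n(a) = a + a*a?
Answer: -93826683936814/882500980435 ≈ -106.32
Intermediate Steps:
z(X, x) = 4*x
n(a) = a + a²
p(f) = -105/2 - f/8 (p(f) = (420 + f)/(-8) = (420 + f)*(-⅛) = -105/2 - f/8)
B = 1164080991139/882500980435 (B = 1589664*(1/1270622) + 94429*(1/1389085) = 794832/635311 + 94429/1389085 = 1164080991139/882500980435 ≈ 1.3191)
p(n(z(3, 5))) - B = (-105/2 - 4*5*(1 + 4*5)/8) - 1*1164080991139/882500980435 = (-105/2 - 5*(1 + 20)/2) - 1164080991139/882500980435 = (-105/2 - 5*21/2) - 1164080991139/882500980435 = (-105/2 - ⅛*420) - 1164080991139/882500980435 = (-105/2 - 105/2) - 1164080991139/882500980435 = -105 - 1164080991139/882500980435 = -93826683936814/882500980435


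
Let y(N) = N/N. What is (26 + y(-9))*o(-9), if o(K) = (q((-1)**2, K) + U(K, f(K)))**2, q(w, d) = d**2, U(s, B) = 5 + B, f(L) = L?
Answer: 160083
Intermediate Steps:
y(N) = 1
o(K) = (5 + K + K**2)**2 (o(K) = (K**2 + (5 + K))**2 = (5 + K + K**2)**2)
(26 + y(-9))*o(-9) = (26 + 1)*(5 - 9 + (-9)**2)**2 = 27*(5 - 9 + 81)**2 = 27*77**2 = 27*5929 = 160083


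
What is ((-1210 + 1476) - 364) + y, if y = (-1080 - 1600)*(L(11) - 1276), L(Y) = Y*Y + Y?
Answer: 3065822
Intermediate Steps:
L(Y) = Y + Y² (L(Y) = Y² + Y = Y + Y²)
y = 3065920 (y = (-1080 - 1600)*(11*(1 + 11) - 1276) = -2680*(11*12 - 1276) = -2680*(132 - 1276) = -2680*(-1144) = 3065920)
((-1210 + 1476) - 364) + y = ((-1210 + 1476) - 364) + 3065920 = (266 - 364) + 3065920 = -98 + 3065920 = 3065822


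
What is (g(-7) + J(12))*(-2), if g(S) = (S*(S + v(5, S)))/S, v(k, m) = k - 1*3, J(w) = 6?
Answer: -2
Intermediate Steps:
v(k, m) = -3 + k (v(k, m) = k - 3 = -3 + k)
g(S) = 2 + S (g(S) = (S*(S + (-3 + 5)))/S = (S*(S + 2))/S = (S*(2 + S))/S = 2 + S)
(g(-7) + J(12))*(-2) = ((2 - 7) + 6)*(-2) = (-5 + 6)*(-2) = 1*(-2) = -2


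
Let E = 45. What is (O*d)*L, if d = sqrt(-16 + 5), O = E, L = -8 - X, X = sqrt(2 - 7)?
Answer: 45*sqrt(55) - 360*I*sqrt(11) ≈ 333.73 - 1194.0*I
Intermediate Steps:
X = I*sqrt(5) (X = sqrt(-5) = I*sqrt(5) ≈ 2.2361*I)
L = -8 - I*sqrt(5) ≈ -8.0 - 2.2361*I
O = 45
d = I*sqrt(11) (d = sqrt(-11) = I*sqrt(11) ≈ 3.3166*I)
(O*d)*L = (45*(I*sqrt(11)))*(-8 - I*sqrt(5)) = (45*I*sqrt(11))*(-8 - I*sqrt(5)) = 45*I*sqrt(11)*(-8 - I*sqrt(5))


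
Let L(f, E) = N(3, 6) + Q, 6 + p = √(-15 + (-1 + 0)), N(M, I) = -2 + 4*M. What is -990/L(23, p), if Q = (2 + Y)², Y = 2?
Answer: -495/13 ≈ -38.077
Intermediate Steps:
Q = 16 (Q = (2 + 2)² = 4² = 16)
p = -6 + 4*I (p = -6 + √(-15 + (-1 + 0)) = -6 + √(-15 - 1) = -6 + √(-16) = -6 + 4*I ≈ -6.0 + 4.0*I)
L(f, E) = 26 (L(f, E) = (-2 + 4*3) + 16 = (-2 + 12) + 16 = 10 + 16 = 26)
-990/L(23, p) = -990/26 = -990*1/26 = -495/13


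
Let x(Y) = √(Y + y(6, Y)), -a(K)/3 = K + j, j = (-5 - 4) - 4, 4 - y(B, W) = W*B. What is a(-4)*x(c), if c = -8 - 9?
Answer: 51*√89 ≈ 481.13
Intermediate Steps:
y(B, W) = 4 - B*W (y(B, W) = 4 - W*B = 4 - B*W)
j = -13 (j = -9 - 4 = -13)
c = -17
a(K) = 39 - 3*K (a(K) = -3*(K - 13) = -3*(-13 + K) = 39 - 3*K)
x(Y) = √(4 - 5*Y) (x(Y) = √(Y + (4 - 1*6*Y)) = √(Y + (4 - 6*Y)) = √(4 - 5*Y))
a(-4)*x(c) = (39 - 3*(-4))*√(4 - 5*(-17)) = (39 + 12)*√(4 + 85) = 51*√89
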